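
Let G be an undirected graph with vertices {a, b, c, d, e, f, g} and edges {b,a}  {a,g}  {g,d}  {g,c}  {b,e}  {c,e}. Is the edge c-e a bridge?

No

After removing c-e, the path c-g-a-b-e still connects them, so the edge is not a bridge.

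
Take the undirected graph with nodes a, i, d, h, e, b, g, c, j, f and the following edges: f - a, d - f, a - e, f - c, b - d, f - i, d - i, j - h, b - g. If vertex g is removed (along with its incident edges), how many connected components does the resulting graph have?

2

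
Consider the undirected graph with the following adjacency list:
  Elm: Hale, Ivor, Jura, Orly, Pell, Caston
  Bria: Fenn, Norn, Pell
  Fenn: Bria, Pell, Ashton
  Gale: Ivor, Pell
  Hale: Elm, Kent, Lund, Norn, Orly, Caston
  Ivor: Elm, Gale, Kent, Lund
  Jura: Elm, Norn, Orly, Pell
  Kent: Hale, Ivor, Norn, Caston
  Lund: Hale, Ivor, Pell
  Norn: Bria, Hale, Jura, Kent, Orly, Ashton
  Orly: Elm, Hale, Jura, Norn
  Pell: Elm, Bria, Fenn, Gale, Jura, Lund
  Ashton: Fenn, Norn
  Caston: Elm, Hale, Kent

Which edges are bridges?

The edges on the cycle Elm-Ivor-Kent-Norn-Orly-Hale-Elm are not bridges since each lies on that cycle.
Every edge lies on some cycle, so there are no bridges.

none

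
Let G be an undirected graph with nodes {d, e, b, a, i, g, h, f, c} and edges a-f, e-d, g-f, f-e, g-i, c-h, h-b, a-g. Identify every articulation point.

Removing e increases the component count from 2 to 3, so e is a cut vertex.
Removing f increases the component count from 2 to 3, so f is a cut vertex.
Removing g increases the component count from 2 to 3, so g is a cut vertex.
Likewise h is a cut vertex.
By contrast removing d leaves 2 components; it is not a cut vertex. No other vertex is a cut vertex either.

e, f, g, h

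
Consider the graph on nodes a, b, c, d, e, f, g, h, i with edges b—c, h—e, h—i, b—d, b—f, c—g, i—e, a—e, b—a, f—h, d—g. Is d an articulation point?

No

Deleting d leaves 1 component (was 1) (its neighbors b, g remain connected to each other), so d is not a cut vertex.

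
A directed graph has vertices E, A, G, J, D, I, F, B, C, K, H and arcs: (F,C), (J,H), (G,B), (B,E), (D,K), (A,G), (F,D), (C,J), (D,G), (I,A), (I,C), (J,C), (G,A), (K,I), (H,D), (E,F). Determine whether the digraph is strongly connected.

From C we can reach every vertex (A, B, C, D, E, F, G, H, I, J, K), and every vertex can reach C (A, B, C, D, E, F, G, H, I, J, K). So the whole graph is one strongly connected component.

Yes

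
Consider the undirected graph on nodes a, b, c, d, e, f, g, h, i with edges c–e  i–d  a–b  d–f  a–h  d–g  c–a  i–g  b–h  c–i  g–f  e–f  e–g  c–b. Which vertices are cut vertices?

c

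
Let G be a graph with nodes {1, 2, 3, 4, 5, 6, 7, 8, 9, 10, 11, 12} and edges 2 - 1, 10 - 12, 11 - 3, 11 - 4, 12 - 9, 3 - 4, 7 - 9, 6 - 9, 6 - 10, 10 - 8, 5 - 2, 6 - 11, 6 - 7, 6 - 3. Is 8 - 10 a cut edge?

Yes

Removing 8 - 10 leaves no path between 8 and 10: the component count goes from 2 to 3. So it is a bridge.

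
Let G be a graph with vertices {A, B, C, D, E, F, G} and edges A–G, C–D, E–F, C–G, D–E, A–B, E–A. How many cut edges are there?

2

The edges on the cycle C-D-E-A-G-C are not bridges since each lies on that cycle.
But removing A–B disconnects A from B; removing E–F disconnects E from F — these are bridges.
That makes 2 bridges.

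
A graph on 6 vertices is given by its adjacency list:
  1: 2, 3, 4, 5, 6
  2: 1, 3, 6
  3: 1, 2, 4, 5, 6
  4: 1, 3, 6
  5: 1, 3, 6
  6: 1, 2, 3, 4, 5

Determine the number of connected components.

1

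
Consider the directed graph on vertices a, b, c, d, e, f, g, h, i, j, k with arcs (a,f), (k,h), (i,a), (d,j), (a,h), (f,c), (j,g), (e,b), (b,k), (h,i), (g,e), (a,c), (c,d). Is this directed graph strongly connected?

Yes

From c we can reach every vertex (a, b, c, d, e, f, g, h, i, j, k), and every vertex can reach c (a, b, c, d, e, f, g, h, i, j, k). So the whole graph is one strongly connected component.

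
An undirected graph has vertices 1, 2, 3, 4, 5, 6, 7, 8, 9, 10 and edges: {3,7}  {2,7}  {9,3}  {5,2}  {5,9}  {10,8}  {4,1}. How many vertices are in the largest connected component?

6 is isolated — a component by itself.
Starting from 1 we can reach 1, 4. That is one component of size 2.
Starting from 8 we can reach 8, 10. That is one component of size 2.
Starting from 2 we can reach 2, 3, 5, 7, 9. That is one component of size 5.
The largest has 5 vertices.

5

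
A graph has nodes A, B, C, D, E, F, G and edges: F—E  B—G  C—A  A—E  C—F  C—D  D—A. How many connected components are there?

Starting from B we can reach B, G. That is one component of size 2.
Starting from A we can reach A, C, D, E, F. That is one component of size 5.
Total: 2 components.

2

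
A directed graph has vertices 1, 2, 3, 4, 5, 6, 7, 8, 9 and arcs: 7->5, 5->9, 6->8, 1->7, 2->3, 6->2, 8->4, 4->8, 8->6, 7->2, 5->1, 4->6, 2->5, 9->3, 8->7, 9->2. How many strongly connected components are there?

3

{1, 2, 5, 7, 9} are all mutually reachable — one SCC of size 5.
{4, 6, 8} are all mutually reachable — one SCC of size 3.
{3} is an SCC by itself.
That gives 3 strongly connected components.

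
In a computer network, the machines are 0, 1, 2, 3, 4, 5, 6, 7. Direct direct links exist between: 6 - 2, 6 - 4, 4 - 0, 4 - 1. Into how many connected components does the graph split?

4

7 is isolated — a component by itself.
5 is isolated — a component by itself.
3 is isolated — a component by itself.
Starting from 0 we can reach 0, 1, 2, 4, 6. That is one component of size 5.
Total: 4 components.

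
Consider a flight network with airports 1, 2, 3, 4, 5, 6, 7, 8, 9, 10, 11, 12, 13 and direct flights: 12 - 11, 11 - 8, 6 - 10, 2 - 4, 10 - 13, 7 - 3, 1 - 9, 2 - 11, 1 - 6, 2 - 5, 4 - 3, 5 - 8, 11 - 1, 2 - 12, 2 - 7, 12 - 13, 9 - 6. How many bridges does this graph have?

0

The edges on the cycle 2-4-3-7-2 are not bridges since each lies on that cycle.
Every edge lies on some cycle, so there are no bridges.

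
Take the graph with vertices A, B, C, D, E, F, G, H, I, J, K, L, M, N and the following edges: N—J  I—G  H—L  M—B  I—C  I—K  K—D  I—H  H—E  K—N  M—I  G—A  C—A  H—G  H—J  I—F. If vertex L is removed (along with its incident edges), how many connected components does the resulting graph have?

With L gone, the remaining components are: {A, B, C, D, E, F, G, H, I, J, K, M, N}.
That is 1 component.

1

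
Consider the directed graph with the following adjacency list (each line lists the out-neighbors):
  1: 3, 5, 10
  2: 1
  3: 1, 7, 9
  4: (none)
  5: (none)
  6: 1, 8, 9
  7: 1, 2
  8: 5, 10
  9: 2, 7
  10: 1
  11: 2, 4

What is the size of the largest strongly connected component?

6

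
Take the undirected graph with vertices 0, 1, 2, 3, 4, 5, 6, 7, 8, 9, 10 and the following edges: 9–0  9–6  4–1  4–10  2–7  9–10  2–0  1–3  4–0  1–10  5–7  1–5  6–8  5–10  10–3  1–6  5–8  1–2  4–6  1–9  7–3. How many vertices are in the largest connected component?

11

Starting from 0 we can reach 0, 1, 2, 3, 4, 5, 6, 7, 8, 9, 10. That is one component of size 11.
The largest has 11 vertices.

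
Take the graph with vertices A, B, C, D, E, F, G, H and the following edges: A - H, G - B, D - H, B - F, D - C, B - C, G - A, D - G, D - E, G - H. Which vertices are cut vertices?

B, D

Removing B increases the component count from 1 to 2, so B is a cut vertex.
Removing D increases the component count from 1 to 2, so D is a cut vertex.
By contrast removing G leaves 1 component; it is not a cut vertex. No other vertex is a cut vertex either.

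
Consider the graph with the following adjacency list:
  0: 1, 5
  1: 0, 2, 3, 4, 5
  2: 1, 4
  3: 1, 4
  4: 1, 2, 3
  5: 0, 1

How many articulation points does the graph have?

Removing 1 increases the component count from 1 to 2, so 1 is a cut vertex.
By contrast removing 4 leaves 1 component; it is not a cut vertex. No other vertex is a cut vertex either.

1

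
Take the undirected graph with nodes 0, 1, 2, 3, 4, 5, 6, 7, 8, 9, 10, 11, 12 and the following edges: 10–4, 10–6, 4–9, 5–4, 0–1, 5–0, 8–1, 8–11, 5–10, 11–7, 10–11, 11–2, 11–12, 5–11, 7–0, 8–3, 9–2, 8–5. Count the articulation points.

Removing 8 increases the component count from 1 to 2, so 8 is a cut vertex.
Removing 10 increases the component count from 1 to 2, so 10 is a cut vertex.
Removing 11 increases the component count from 1 to 2, so 11 is a cut vertex.
By contrast removing 5 leaves 1 component; it is not a cut vertex. No other vertex is a cut vertex either.

3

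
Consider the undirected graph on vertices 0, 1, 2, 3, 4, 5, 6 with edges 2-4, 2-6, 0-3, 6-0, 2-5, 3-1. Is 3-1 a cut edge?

Removing 3-1 leaves no path between 3 and 1: the component count goes from 1 to 2. So it is a bridge.

Yes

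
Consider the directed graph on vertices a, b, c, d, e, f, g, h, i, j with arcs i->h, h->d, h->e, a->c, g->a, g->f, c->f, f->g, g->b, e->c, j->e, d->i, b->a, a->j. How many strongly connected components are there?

{a, b, c, e, f, g, j} are all mutually reachable — one SCC of size 7.
{d, h, i} are all mutually reachable — one SCC of size 3.
That gives 2 strongly connected components.

2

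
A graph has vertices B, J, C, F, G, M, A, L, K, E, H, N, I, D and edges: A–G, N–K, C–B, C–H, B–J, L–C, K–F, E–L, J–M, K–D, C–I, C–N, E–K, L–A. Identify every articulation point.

Removing A increases the component count from 1 to 2, so A is a cut vertex.
Removing B increases the component count from 1 to 2, so B is a cut vertex.
Removing C increases the component count from 1 to 4, so C is a cut vertex.
Likewise J, K, L are cut vertices.
By contrast removing E leaves 1 component; it is not a cut vertex. No other vertex is a cut vertex either.

A, B, C, J, K, L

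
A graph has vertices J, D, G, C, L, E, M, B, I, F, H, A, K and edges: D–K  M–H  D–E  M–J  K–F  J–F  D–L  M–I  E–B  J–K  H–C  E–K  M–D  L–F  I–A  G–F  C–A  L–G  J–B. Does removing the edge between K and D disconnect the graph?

After removing K–D, the path K-E-D still connects them, so the edge is not a bridge.

No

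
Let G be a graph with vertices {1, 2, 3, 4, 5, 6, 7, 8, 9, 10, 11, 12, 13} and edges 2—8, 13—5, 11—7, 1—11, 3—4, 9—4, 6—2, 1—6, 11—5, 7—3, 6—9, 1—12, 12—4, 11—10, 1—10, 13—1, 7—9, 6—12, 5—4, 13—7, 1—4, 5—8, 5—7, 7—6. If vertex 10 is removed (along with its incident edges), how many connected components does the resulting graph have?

1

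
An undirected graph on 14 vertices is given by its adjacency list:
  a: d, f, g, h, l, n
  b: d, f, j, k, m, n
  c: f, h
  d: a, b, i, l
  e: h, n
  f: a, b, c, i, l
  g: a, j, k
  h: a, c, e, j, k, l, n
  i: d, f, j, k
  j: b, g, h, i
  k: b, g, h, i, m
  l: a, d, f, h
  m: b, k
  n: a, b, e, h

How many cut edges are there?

0

The edges on the cycle h-e-n-a-h are not bridges since each lies on that cycle.
Every edge lies on some cycle, so there are no bridges.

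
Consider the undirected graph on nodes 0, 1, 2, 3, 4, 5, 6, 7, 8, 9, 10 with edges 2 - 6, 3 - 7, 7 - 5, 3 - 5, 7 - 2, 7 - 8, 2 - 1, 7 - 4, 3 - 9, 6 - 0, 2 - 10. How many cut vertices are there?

4

Removing 2 increases the component count from 1 to 4, so 2 is a cut vertex.
Removing 3 increases the component count from 1 to 2, so 3 is a cut vertex.
Removing 6 increases the component count from 1 to 2, so 6 is a cut vertex.
Likewise 7 is a cut vertex.
By contrast removing 9 leaves 1 component; it is not a cut vertex. No other vertex is a cut vertex either.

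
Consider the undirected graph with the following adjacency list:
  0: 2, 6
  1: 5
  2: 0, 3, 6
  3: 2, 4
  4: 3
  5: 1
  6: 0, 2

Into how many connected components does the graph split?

Starting from 1 we can reach 1, 5. That is one component of size 2.
Starting from 0 we can reach 0, 2, 3, 4, 6. That is one component of size 5.
Total: 2 components.

2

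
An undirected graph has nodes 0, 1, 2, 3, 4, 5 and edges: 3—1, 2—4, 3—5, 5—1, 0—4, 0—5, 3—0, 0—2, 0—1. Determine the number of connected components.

1

Starting from 0 we can reach 0, 1, 2, 3, 4, 5. That is one component of size 6.
Total: 1 component.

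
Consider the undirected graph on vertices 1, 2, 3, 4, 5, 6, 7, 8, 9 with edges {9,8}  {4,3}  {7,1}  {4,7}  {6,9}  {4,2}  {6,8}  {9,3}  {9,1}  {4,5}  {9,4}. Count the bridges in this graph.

The edges on the cycle 9-4-7-1-9 are not bridges since each lies on that cycle.
But removing 2–4 disconnects 2 from 4; removing 5–4 disconnects 5 from 4 — these are bridges.
That makes 2 bridges.

2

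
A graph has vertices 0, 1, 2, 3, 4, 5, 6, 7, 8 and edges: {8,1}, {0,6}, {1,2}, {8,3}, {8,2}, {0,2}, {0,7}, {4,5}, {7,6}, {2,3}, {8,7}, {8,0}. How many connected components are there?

2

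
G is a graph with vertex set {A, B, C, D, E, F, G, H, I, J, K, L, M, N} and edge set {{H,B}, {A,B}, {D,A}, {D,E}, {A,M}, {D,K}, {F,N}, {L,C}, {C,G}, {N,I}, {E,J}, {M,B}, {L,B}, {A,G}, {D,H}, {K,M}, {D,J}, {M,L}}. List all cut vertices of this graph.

D, N

Removing D increases the component count from 2 to 3, so D is a cut vertex.
Removing N increases the component count from 2 to 3, so N is a cut vertex.
By contrast removing H leaves 2 components; it is not a cut vertex. No other vertex is a cut vertex either.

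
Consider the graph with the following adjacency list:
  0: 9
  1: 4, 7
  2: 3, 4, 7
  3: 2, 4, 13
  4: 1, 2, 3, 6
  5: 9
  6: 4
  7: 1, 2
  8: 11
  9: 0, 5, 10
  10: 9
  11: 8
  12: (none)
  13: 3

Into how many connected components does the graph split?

12 is isolated — a component by itself.
Starting from 8 we can reach 8, 11. That is one component of size 2.
Starting from 0 we can reach 0, 5, 9, 10. That is one component of size 4.
Starting from 1 we can reach 1, 2, 3, 4, 6, 7, 13. That is one component of size 7.
Total: 4 components.

4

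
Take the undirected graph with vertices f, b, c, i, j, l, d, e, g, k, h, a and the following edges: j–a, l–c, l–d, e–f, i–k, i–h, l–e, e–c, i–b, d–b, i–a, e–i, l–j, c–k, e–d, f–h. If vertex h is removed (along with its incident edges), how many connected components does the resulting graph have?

With h gone, the remaining components are: {g}; {a, b, c, d, e, f, i, j, k, l}.
That is 2 components.

2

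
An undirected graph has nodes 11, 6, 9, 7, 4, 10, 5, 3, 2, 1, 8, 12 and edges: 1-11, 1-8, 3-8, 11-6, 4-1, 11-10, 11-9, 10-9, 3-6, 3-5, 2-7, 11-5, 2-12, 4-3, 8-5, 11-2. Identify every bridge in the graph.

The edges on the cycle 11-10-9-11 are not bridges since each lies on that cycle.
But removing 2-11 disconnects 2 from 11; removing 2-12 disconnects 2 from 12; removing 2-7 disconnects 2 from 7 — these are bridges.

11-2, 12-2, 2-7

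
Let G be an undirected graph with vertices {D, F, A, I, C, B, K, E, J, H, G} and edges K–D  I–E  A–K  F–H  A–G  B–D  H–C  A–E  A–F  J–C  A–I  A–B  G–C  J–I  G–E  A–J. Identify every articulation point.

Removing A increases the component count from 1 to 2, so A is a cut vertex.
By contrast removing C leaves 1 component; it is not a cut vertex. No other vertex is a cut vertex either.

A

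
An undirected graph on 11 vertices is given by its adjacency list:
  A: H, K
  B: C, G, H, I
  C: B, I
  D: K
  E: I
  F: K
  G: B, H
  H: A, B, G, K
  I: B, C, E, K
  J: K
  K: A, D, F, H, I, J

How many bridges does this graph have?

4

The edges on the cycle H-B-G-H are not bridges since each lies on that cycle.
But removing K-D disconnects K from D; removing E-I disconnects E from I; removing K-F disconnects K from F; removing J-K disconnects J from K — these are bridges.
That makes 4 bridges.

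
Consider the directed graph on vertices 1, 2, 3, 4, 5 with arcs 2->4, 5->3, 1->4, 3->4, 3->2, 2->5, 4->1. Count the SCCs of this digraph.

{2, 3, 5} are all mutually reachable — one SCC of size 3.
{1, 4} are all mutually reachable — one SCC of size 2.
That gives 2 strongly connected components.

2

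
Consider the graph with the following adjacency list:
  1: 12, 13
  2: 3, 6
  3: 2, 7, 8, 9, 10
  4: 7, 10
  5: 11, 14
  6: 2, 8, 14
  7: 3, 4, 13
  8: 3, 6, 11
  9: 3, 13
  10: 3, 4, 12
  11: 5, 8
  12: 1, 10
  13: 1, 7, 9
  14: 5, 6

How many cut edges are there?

0

The edges on the cycle 8-11-5-14-6-8 are not bridges since each lies on that cycle.
Every edge lies on some cycle, so there are no bridges.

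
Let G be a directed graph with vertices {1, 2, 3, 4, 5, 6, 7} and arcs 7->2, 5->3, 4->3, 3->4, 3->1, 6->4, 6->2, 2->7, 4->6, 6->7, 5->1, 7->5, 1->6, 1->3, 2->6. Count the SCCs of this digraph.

{1, 2, 3, 4, 5, 6, 7} are all mutually reachable — one SCC of size 7.
That gives 1 strongly connected component.

1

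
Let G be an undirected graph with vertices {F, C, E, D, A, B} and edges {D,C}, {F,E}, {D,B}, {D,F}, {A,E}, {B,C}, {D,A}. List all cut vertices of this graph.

D

Removing D increases the component count from 1 to 2, so D is a cut vertex.
By contrast removing C leaves 1 component; it is not a cut vertex. No other vertex is a cut vertex either.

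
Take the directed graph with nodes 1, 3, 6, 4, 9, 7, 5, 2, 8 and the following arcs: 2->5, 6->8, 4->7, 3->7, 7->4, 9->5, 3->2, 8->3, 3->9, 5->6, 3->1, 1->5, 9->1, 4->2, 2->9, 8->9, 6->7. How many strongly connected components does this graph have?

{1, 2, 3, 4, 5, 6, 7, 8, 9} are all mutually reachable — one SCC of size 9.
That gives 1 strongly connected component.

1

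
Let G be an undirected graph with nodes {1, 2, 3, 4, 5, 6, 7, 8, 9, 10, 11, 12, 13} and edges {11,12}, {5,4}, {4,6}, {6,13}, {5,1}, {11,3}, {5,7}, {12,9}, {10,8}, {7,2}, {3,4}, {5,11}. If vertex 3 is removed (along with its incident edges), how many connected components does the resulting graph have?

With 3 gone, the remaining components are: {8, 10}; {1, 2, 4, 5, 6, 7, 9, 11, 12, 13}.
That is 2 components.

2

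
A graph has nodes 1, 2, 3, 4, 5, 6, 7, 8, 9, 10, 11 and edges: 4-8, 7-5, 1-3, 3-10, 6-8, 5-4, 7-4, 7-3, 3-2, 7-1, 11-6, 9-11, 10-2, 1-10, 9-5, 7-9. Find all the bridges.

none

The edges on the cycle 7-1-10-2-3-7 are not bridges since each lies on that cycle.
Every edge lies on some cycle, so there are no bridges.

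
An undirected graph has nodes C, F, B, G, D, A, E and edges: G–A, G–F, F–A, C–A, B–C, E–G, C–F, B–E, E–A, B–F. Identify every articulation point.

none

Removing F, for instance, still leaves 2 components. No single vertex removal increases the component count — the graph has no articulation points.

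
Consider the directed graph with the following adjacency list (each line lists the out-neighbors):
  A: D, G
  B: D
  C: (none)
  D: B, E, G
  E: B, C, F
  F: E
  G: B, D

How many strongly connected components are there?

3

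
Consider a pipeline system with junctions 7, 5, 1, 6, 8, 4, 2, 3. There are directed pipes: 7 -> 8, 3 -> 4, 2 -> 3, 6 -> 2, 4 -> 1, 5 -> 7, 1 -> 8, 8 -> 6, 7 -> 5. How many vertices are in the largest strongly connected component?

6

{1, 2, 3, 4, 6, 8} are all mutually reachable — one SCC of size 6.
{5, 7} are all mutually reachable — one SCC of size 2.
The largest has 6 vertices.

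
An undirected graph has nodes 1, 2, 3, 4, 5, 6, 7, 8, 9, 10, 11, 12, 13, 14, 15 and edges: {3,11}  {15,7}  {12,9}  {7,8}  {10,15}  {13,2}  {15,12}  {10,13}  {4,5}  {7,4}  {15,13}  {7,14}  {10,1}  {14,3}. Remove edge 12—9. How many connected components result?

Before removal there are 2 components.
12—9 is a bridge — removing it separates 12's side from 9's side.
After removal: 3 components.

3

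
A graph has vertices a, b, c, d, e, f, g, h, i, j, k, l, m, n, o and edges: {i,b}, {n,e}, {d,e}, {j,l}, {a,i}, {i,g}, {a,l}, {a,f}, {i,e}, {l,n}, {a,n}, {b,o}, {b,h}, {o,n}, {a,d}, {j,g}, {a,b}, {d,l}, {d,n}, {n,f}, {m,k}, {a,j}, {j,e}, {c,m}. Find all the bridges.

b-h, c-m, k-m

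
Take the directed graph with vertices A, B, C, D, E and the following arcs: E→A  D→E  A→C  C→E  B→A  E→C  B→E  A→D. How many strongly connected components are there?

{A, C, D, E} are all mutually reachable — one SCC of size 4.
{B} is an SCC by itself.
That gives 2 strongly connected components.

2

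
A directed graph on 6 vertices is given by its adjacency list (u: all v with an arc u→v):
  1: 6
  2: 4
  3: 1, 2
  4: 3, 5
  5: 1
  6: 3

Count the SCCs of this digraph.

1

{1, 2, 3, 4, 5, 6} are all mutually reachable — one SCC of size 6.
That gives 1 strongly connected component.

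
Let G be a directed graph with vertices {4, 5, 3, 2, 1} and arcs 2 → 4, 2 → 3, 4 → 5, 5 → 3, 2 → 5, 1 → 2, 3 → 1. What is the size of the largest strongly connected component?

{1, 2, 3, 4, 5} are all mutually reachable — one SCC of size 5.
The largest has 5 vertices.

5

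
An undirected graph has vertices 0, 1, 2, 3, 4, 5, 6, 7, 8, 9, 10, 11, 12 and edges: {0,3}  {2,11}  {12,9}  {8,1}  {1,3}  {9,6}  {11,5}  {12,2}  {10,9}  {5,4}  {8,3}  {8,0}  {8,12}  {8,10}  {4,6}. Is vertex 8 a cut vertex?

Yes

Deleting 8 raises the number of components from 2 to 3, so 8 is a cut vertex.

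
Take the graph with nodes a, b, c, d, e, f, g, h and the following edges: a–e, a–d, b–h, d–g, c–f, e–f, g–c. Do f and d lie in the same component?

From f we can reach a, c, d, e, f, g, which includes d.

Yes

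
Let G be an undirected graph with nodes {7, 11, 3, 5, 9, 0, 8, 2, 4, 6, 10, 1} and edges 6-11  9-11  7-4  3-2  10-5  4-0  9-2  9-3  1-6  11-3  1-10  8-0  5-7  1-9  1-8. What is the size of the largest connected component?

12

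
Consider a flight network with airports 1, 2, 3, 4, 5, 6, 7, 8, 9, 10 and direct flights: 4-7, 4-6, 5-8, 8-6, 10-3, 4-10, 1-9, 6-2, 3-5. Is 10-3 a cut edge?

No

After removing 10-3, the path 10-4-6-8-5-3 still connects them, so the edge is not a bridge.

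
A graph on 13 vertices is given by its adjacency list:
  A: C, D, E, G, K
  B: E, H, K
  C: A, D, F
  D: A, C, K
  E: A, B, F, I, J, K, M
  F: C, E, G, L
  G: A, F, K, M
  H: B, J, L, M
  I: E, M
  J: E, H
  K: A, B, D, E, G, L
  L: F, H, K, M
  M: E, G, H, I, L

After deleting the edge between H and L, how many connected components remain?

1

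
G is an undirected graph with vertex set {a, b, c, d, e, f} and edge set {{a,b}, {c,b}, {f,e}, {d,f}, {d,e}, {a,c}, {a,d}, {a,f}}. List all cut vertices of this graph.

a

Removing a increases the component count from 1 to 2, so a is a cut vertex.
By contrast removing f leaves 1 component; it is not a cut vertex. No other vertex is a cut vertex either.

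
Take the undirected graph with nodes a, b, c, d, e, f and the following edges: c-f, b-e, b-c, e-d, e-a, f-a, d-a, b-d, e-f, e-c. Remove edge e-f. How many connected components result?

1

e and f are still connected via e-c-f, so the component count stays at 1.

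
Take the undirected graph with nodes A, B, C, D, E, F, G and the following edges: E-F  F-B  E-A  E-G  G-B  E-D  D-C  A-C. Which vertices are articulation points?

E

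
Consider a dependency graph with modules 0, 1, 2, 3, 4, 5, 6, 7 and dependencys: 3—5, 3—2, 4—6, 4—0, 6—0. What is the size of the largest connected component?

7 is isolated — a component by itself.
1 is isolated — a component by itself.
Starting from 0 we can reach 0, 4, 6. That is one component of size 3.
Starting from 2 we can reach 2, 3, 5. That is one component of size 3.
The largest has 3 vertices.

3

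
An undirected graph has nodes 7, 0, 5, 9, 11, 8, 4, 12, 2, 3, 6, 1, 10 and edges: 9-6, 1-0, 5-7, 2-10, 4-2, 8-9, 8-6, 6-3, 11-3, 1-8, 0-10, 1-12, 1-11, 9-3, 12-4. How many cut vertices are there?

Removing 1 increases the component count from 2 to 3, so 1 is a cut vertex.
By contrast removing 6 leaves 2 components; it is not a cut vertex. No other vertex is a cut vertex either.

1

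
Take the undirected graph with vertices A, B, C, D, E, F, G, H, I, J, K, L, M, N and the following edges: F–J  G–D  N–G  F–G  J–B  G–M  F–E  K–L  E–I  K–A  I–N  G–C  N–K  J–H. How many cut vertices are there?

Removing F increases the component count from 1 to 2, so F is a cut vertex.
Removing G increases the component count from 1 to 4, so G is a cut vertex.
Removing J increases the component count from 1 to 3, so J is a cut vertex.
Likewise K, N are cut vertices.
By contrast removing I leaves 1 component; it is not a cut vertex. No other vertex is a cut vertex either.

5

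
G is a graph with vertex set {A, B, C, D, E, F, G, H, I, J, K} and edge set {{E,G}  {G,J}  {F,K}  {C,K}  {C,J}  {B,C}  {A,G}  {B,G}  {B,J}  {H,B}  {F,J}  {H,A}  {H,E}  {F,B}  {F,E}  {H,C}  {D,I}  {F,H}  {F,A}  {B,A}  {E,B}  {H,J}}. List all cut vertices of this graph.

Removing B, for instance, still leaves 2 components. No single vertex removal increases the component count — the graph has no articulation points.

none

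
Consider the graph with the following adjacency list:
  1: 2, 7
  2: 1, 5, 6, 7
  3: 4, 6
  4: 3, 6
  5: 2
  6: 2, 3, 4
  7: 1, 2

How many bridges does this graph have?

2

The edges on the cycle 2-7-1-2 are not bridges since each lies on that cycle.
But removing 2-6 disconnects 2 from 6; removing 5-2 disconnects 5 from 2 — these are bridges.
That makes 2 bridges.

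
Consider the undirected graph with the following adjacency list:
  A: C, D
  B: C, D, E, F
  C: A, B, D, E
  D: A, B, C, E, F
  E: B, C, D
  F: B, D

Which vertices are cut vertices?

none

Removing E, for instance, still leaves 1 component. No single vertex removal increases the component count — the graph has no articulation points.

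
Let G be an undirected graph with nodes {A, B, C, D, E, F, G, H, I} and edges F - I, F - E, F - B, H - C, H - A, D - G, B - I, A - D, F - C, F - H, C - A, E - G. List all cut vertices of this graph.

F

Removing F increases the component count from 1 to 2, so F is a cut vertex.
By contrast removing H leaves 1 component; it is not a cut vertex. No other vertex is a cut vertex either.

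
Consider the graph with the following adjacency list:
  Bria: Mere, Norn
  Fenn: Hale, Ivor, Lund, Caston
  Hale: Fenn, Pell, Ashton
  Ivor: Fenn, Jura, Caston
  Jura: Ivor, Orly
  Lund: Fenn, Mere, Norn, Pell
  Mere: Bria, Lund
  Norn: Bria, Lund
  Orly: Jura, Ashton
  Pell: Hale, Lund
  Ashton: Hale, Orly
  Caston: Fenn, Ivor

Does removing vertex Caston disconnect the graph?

Deleting Caston leaves 1 component (was 1) (its neighbors Fenn, Ivor remain connected to each other), so Caston is not a cut vertex.

No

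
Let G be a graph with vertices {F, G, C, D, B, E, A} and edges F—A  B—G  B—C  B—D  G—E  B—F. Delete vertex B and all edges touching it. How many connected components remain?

4

With B gone, the remaining components are: {C}; {D}; {A, F}; {E, G}.
That is 4 components.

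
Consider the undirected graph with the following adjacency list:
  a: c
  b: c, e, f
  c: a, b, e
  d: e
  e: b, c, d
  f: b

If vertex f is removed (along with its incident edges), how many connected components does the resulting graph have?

With f gone, the remaining components are: {a, b, c, d, e}.
That is 1 component.

1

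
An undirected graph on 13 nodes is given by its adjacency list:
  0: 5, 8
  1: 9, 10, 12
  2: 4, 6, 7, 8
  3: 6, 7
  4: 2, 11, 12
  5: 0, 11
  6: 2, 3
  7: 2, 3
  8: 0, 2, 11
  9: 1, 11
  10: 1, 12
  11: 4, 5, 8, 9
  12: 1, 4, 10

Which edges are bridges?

none

The edges on the cycle 8-0-5-11-8 are not bridges since each lies on that cycle.
Every edge lies on some cycle, so there are no bridges.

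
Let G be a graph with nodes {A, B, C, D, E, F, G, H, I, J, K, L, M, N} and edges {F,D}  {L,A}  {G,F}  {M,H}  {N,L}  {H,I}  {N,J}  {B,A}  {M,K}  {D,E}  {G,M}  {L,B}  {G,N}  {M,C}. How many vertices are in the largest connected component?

14

Starting from A we can reach A, B, C, D, E, F, G, H, I, J, K, L, M, N. That is one component of size 14.
The largest has 14 vertices.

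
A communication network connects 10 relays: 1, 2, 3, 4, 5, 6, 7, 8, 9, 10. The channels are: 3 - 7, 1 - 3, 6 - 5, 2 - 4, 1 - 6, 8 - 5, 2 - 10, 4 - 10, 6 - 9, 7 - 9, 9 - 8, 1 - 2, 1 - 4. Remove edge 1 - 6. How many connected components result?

1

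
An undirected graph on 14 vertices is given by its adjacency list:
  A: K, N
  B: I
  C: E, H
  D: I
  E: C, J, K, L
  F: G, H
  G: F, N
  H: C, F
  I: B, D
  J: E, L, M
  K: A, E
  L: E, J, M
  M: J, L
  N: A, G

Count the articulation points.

2

Removing E increases the component count from 2 to 3, so E is a cut vertex.
Removing I increases the component count from 2 to 3, so I is a cut vertex.
By contrast removing N leaves 2 components; it is not a cut vertex. No other vertex is a cut vertex either.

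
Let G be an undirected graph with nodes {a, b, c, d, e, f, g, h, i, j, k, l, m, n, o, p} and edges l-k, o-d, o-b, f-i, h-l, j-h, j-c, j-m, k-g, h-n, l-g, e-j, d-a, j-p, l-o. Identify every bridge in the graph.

a-d, b-o, c-j, d-o, e-j, f-i, h-j, h-l, h-n, j-m, j-p, l-o

The edges on the cycle l-k-g-l are not bridges since each lies on that cycle.
But removing l-o disconnects l from o; removing o-d disconnects o from d; removing h-j disconnects h from j; removing j-c disconnects j from c — these are bridges.
In total 12 edges are bridges.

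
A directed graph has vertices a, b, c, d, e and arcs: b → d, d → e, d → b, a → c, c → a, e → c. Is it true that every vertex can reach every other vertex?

No

There is no directed path from e to d, so the graph is not strongly connected.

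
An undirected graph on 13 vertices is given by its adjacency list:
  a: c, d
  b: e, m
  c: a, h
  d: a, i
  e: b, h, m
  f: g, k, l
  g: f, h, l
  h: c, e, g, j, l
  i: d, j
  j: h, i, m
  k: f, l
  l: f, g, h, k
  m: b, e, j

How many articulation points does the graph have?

Removing h increases the component count from 1 to 2, so h is a cut vertex.
By contrast removing g leaves 1 component; it is not a cut vertex. No other vertex is a cut vertex either.

1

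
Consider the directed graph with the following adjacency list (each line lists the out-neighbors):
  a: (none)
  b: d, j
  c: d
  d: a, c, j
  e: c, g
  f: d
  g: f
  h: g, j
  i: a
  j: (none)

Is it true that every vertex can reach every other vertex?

No

There is no directed path from a to d, so the graph is not strongly connected.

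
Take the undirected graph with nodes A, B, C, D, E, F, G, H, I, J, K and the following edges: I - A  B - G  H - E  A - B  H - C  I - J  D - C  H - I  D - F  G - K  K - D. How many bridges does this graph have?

3

The edges on the cycle H-I-A-B-G-K-D-C-H are not bridges since each lies on that cycle.
But removing F - D disconnects F from D; removing J - I disconnects J from I; removing H - E disconnects H from E — these are bridges.
That makes 3 bridges.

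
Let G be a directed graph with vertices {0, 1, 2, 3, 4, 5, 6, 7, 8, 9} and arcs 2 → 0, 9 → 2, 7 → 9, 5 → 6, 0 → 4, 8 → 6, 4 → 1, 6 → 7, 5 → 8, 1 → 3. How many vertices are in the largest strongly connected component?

{0} is an SCC by itself.
{9} is an SCC by itself.
{4} is an SCC by itself.
{1} is an SCC by itself.
{6} is an SCC by itself.
(and 5 more singleton SCCs)
The largest has 1 vertex.

1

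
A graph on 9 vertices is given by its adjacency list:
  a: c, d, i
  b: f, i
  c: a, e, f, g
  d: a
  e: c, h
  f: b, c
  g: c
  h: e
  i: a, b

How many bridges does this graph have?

4

The edges on the cycle b-i-a-c-f-b are not bridges since each lies on that cycle.
But removing h-e disconnects h from e; removing c-e disconnects c from e; removing c-g disconnects c from g; removing a-d disconnects a from d — these are bridges.
That makes 4 bridges.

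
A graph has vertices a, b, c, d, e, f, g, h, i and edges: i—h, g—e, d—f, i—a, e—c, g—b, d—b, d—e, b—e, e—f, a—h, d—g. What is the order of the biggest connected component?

6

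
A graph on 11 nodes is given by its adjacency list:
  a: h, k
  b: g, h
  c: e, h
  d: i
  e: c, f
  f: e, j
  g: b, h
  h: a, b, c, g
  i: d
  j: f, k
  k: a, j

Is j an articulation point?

No

Deleting j leaves 2 components (was 2), so j is not a cut vertex.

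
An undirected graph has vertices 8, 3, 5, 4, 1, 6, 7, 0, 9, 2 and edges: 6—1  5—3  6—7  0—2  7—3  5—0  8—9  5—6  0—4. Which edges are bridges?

0-2, 0-4, 0-5, 1-6, 8-9

The edges on the cycle 5-6-7-3-5 are not bridges since each lies on that cycle.
But removing 0—2 disconnects 0 from 2; removing 6—1 disconnects 6 from 1; removing 0—4 disconnects 0 from 4; removing 8—9 disconnects 8 from 9 — these are bridges.
In total 5 edges are bridges.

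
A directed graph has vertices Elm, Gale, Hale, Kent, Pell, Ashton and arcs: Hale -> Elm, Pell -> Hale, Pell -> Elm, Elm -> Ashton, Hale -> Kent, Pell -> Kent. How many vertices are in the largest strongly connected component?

{Pell} is an SCC by itself.
{Elm} is an SCC by itself.
{Gale} is an SCC by itself.
{Kent} is an SCC by itself.
{Ashton} is an SCC by itself.
(and 1 more singleton SCC)
The largest has 1 vertex.

1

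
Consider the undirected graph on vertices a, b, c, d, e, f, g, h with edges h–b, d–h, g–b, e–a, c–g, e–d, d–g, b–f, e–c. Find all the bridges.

The edges on the cycle d-h-b-g-d are not bridges since each lies on that cycle.
But removing b–f disconnects b from f; removing a–e disconnects a from e — these are bridges.

a-e, b-f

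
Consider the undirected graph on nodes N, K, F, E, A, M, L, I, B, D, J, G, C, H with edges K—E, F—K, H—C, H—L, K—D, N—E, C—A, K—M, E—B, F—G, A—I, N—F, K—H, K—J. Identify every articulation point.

Removing A increases the component count from 1 to 2, so A is a cut vertex.
Removing C increases the component count from 1 to 2, so C is a cut vertex.
Removing E increases the component count from 1 to 2, so E is a cut vertex.
Likewise F, H, K are cut vertices.
By contrast removing L leaves 1 component; it is not a cut vertex. No other vertex is a cut vertex either.

A, C, E, F, H, K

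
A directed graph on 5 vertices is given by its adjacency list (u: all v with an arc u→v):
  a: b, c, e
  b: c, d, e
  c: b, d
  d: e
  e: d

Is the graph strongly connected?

No

There is no directed path from e to c, so the graph is not strongly connected.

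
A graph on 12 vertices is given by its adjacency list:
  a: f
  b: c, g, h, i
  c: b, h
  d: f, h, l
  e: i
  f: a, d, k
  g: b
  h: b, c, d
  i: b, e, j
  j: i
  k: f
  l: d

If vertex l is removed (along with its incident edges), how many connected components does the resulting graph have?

1

With l gone, the remaining components are: {a, b, c, d, e, f, g, h, i, j, k}.
That is 1 component.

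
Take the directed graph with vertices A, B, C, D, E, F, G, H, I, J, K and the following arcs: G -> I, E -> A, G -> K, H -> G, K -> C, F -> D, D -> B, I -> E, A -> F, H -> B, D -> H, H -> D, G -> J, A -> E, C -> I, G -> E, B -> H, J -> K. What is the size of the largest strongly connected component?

11

{A, B, C, D, E, F, G, H, I, J, K} are all mutually reachable — one SCC of size 11.
The largest has 11 vertices.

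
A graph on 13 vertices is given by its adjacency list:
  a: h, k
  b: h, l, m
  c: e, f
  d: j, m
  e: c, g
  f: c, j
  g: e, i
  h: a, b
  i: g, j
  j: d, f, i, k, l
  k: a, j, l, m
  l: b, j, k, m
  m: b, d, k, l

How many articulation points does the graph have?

Removing j increases the component count from 1 to 2, so j is a cut vertex.
By contrast removing i leaves 1 component; it is not a cut vertex. No other vertex is a cut vertex either.

1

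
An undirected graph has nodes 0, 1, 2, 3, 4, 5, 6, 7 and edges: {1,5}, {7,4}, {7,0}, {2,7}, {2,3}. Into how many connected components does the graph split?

6 is isolated — a component by itself.
Starting from 1 we can reach 1, 5. That is one component of size 2.
Starting from 0 we can reach 0, 2, 3, 4, 7. That is one component of size 5.
Total: 3 components.

3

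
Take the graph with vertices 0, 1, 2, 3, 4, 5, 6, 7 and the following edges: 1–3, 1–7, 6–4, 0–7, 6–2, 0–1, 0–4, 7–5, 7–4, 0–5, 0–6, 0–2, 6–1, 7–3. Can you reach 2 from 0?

From 0 we can reach 0, 1, 2, 3, 4, 5, 6, 7, which includes 2.

Yes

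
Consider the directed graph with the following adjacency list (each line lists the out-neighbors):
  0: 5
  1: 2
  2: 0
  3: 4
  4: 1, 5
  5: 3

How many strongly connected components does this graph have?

1

{0, 1, 2, 3, 4, 5} are all mutually reachable — one SCC of size 6.
That gives 1 strongly connected component.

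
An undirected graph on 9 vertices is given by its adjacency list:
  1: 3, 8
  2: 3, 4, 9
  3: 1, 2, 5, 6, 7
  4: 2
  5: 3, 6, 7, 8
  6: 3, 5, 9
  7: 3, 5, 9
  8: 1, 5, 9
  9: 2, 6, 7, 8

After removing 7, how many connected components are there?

1

With 7 gone, the remaining components are: {1, 2, 3, 4, 5, 6, 8, 9}.
That is 1 component.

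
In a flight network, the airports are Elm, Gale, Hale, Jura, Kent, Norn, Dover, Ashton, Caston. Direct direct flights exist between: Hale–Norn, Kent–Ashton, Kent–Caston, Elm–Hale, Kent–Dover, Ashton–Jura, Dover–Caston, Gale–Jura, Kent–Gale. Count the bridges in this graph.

2

The edges on the cycle Kent-Dover-Caston-Kent are not bridges since each lies on that cycle.
But removing Elm–Hale disconnects Elm from Hale; removing Norn–Hale disconnects Norn from Hale — these are bridges.
That makes 2 bridges.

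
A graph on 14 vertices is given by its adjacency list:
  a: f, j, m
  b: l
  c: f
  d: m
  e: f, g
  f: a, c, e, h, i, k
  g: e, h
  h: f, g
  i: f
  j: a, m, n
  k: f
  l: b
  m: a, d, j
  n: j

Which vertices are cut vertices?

Removing a increases the component count from 2 to 3, so a is a cut vertex.
Removing f increases the component count from 2 to 6, so f is a cut vertex.
Removing j increases the component count from 2 to 3, so j is a cut vertex.
Likewise m is a cut vertex.
By contrast removing h leaves 2 components; it is not a cut vertex. No other vertex is a cut vertex either.

a, f, j, m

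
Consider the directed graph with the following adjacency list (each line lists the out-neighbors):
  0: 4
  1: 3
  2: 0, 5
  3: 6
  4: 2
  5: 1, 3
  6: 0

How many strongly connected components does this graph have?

{0, 1, 2, 3, 4, 5, 6} are all mutually reachable — one SCC of size 7.
That gives 1 strongly connected component.

1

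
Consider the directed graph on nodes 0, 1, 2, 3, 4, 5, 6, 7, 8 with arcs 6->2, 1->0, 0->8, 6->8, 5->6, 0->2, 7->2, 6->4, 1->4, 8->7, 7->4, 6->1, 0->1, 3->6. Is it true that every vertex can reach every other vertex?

No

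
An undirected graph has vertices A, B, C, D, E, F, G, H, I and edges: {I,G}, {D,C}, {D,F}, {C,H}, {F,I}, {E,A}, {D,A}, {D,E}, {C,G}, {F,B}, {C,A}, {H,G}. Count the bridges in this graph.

1

The edges on the cycle C-H-G-C are not bridges since each lies on that cycle.
But removing F - B disconnects F from B — this is a bridge.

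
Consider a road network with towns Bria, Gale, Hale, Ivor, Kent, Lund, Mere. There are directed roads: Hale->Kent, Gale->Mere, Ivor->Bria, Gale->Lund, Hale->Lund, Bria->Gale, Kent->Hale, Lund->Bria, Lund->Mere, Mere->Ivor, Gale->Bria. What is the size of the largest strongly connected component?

5

{Bria, Gale, Ivor, Lund, Mere} are all mutually reachable — one SCC of size 5.
{Hale, Kent} are all mutually reachable — one SCC of size 2.
The largest has 5 vertices.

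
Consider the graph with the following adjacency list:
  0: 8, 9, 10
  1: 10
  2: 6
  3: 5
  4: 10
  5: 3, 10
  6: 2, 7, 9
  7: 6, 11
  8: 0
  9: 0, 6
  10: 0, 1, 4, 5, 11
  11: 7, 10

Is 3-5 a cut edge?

Yes

Removing 3-5 leaves no path between 3 and 5: the component count goes from 1 to 2. So it is a bridge.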